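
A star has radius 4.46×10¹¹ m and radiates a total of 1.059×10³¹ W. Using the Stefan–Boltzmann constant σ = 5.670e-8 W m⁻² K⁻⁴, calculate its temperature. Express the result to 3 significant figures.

Surface area A = 4πR² = 4π(4.46×10¹¹ m)² = 2.49965×10²⁴ m².
P = σAT⁴ ⇒ T = (P/(σA))^(1/4) = (1.059×10³¹/(5.670×10⁻⁸×2.49965×10²⁴))^(1/4) = 2.94×10³ K.

T ≈ 2.94×10³ K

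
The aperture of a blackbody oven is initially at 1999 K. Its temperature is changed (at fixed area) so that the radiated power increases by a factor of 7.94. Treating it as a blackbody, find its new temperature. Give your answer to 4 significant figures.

P ∝ T⁴, so T₂/T₁ = (P₂/P₁)^(1/4) = (7.94)^(1/4) = 1.67863.
T₂ = 1999 × 1.67863 = 3356 K.

T₂ ≈ 3356 K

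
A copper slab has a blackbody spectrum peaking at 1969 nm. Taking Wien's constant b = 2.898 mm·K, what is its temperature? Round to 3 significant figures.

Wien's law gives T = b/λ_max = (2.898×10⁻³ m·K)/(1.969×10⁻⁶ m) = 1.47×10³ K.

T ≈ 1.47×10³ K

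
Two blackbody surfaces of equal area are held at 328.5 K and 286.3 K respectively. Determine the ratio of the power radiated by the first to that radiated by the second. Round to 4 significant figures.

P₁/P₂ ≈ 1.733

With equal areas, P₁/P₂ = (T₁/T₂)⁴ = (328.5/286.3)⁴ = 1.733.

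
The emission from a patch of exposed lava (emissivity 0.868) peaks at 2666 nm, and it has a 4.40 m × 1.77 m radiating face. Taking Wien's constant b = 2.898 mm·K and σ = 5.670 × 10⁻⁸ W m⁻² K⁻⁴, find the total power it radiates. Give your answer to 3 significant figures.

Wien's law: T = b/λ_max = 2.898×10⁻³/2.666×10⁻⁶ = 1087.02 K.
Area A = 4.40 × 1.77 = 7.788 m².
Then P = εσAT⁴ = 0.868×5.670×10⁻⁸×7.788×(1087.02)⁴ = 5.35×10⁵ W.

P ≈ 5.35×10⁵ W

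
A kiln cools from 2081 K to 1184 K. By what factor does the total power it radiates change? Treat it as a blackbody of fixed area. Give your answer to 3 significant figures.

P₂/P₁ ≈ 0.105

P ∝ T⁴, so P₂/P₁ = (T₂/T₁)⁴ = (1184/2081)⁴ = (0.568957)⁴ = 0.105.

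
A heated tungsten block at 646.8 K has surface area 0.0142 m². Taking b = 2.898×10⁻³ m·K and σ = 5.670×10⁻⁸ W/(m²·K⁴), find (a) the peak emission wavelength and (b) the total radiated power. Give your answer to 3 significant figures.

λ_max ≈ 4.48 μm; P ≈ 141 W

(a) λ_max = b/T = 2.898×10⁻³/646.8 = 4.481×10⁻⁶ m = 4.48 μm.
Area A = 0.0142 m².
(b) P = σAT⁴ = 5.670×10⁻⁸×0.0142×(646.8)⁴ = 141 W.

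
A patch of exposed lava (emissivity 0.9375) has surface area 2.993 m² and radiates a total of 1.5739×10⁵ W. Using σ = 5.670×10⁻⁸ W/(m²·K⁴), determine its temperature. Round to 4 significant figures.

Area A = 2.993 m².
P = εσAT⁴ ⇒ T = (P/(εσA))^(1/4) = (1.5739×10⁵/(0.9375×5.670×10⁻⁸×2.993))^(1/4) = 997.3 K.

T ≈ 997.3 K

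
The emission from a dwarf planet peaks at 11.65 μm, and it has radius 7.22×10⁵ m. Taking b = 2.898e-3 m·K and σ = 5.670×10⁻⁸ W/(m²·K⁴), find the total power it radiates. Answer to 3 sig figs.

P ≈ 1.42×10¹⁵ W

Wien's law: T = b/λ_max = 2.898×10⁻³/1.165×10⁻⁵ = 248.755 K.
Surface area A = 4πR² = 4π(7.22×10⁵ m)² = 6.55065×10¹² m².
Then P = σAT⁴ = 5.670×10⁻⁸×6.55065×10¹²×(248.755)⁴ = 1.42×10¹⁵ W.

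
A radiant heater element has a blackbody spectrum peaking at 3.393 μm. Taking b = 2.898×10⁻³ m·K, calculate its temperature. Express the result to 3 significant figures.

T ≈ 854 K

Wien's law gives T = b/λ_max = (2.898×10⁻³ m·K)/(3.393×10⁻⁶ m) = 854 K.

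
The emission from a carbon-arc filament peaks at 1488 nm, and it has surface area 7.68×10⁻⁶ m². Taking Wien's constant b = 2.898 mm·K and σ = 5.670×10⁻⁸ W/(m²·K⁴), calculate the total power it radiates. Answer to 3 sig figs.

Wien's law: T = b/λ_max = 2.898×10⁻³/1.488×10⁻⁶ = 1947.58 K.
Area A = 7.68×10⁻⁶ m².
Then P = σAT⁴ = 5.670×10⁻⁸×7.68×10⁻⁶×(1947.58)⁴ = 6.27 W.

P ≈ 6.27 W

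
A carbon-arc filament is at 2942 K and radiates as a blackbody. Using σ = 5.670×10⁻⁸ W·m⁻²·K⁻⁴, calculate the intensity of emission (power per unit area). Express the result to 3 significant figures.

I ≈ 4.25×10⁶ W/m²

Stefan–Boltzmann: I = σT⁴ = 5.670×10⁻⁸ × (2942)⁴ = 4.25×10⁶ W/m².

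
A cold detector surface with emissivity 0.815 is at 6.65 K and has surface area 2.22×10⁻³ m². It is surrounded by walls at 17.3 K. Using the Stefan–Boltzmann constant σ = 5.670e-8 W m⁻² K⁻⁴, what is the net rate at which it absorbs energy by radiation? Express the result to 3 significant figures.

Area A = 2.22×10⁻³ m².
Net radiated power P_net = εσA(T⁴ − T₀⁴) = 0.815×5.670×10⁻⁸×2.22×10⁻³×(6.65⁴ − 17.3⁴).
T⁴ − T₀⁴ = 1955.63 − 89574.5 = -87618.9 K⁴, so P_net = -8.99×10⁻⁶ W — negative, meaning a net gain of 8.99×10⁻⁶ W.

Net gain ≈ 8.99×10⁻⁶ W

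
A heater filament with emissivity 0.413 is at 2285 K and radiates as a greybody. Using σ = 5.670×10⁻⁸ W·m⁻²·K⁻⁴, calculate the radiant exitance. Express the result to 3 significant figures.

Stefan–Boltzmann: I = εσT⁴ = 0.413 × 5.670×10⁻⁸ × (2285)⁴ = 6.38×10⁵ W/m².

I ≈ 6.38×10⁵ W/m²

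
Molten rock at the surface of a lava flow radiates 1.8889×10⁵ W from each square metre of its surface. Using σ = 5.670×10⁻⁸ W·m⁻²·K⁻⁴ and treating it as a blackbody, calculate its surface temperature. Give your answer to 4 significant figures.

T ≈ 1351 K

I = σT⁴, so T = (I/σ)^(1/4) = (1.8889×10⁵/(5.670×10⁻⁸))^(1/4) = 1351 K.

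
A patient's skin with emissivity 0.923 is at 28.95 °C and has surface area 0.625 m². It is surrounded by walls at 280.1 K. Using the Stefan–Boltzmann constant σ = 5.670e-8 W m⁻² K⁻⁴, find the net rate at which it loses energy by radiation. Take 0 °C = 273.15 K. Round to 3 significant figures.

Net loss ≈ 71.1 W

T = 28.95 °C + 273.15 = 302.10 K.
Area A = 0.625 m².
Net radiated power P_net = εσA(T⁴ − T₀⁴) = 0.923×5.670×10⁻⁸×0.625×(302.10⁴ − 280.1⁴).
T⁴ − T₀⁴ = 8.32919×10⁹ − 6.15535×10⁹ = 2.17384×10⁹ K⁴, so P_net = 71.1 W.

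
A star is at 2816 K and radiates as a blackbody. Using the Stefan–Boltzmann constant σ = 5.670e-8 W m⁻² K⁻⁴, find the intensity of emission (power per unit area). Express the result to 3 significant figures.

Stefan–Boltzmann: I = σT⁴ = 5.670×10⁻⁸ × (2816)⁴ = 3.57×10⁶ W/m².

I ≈ 3.57×10⁶ W/m²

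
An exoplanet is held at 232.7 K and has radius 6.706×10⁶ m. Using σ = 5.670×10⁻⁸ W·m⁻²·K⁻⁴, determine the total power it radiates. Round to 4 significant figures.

Surface area A = 4πR² = 4π(6.706×10⁶ m)² = 5.65115×10¹⁴ m².
P = σAT⁴ = 5.670×10⁻⁸ × 5.65115×10¹⁴ × (232.7)⁴ = 9.395×10¹⁶ W.

P ≈ 9.395×10¹⁶ W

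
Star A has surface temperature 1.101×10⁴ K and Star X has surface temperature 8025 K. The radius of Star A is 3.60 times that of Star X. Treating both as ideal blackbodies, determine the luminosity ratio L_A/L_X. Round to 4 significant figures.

L_A/L_X ≈ 45.92

L ∝ R²T⁴, so L_A/L_X = (R_A/R_X)²(T_A/T_X)⁴ = (3.60)² × (1.101×10⁴/8025)⁴ = 12.96 × 3.54298 = 45.92.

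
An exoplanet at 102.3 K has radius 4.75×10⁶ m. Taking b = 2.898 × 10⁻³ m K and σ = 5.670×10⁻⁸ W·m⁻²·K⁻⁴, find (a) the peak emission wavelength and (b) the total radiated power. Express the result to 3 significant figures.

λ_max ≈ 28.3 μm; P ≈ 1.76×10¹⁵ W

(a) λ_max = b/T = 2.898×10⁻³/102.3 = 2.833×10⁻⁵ m = 28.3 μm.
Surface area A = 4πR² = 4π(4.75×10⁶ m)² = 2.83529×10¹⁴ m².
(b) P = σAT⁴ = 5.670×10⁻⁸×2.83529×10¹⁴×(102.3)⁴ = 1.76×10¹⁵ W.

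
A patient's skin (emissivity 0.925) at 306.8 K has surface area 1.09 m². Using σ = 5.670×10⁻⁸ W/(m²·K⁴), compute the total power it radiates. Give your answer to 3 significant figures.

Area A = 1.09 m².
P = εσAT⁴ = 0.925 × 5.670×10⁻⁸ × 1.09 × (306.8)⁴ = 506 W.

P ≈ 506 W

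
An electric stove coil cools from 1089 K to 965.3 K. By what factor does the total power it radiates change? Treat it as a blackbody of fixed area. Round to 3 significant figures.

P₂/P₁ ≈ 0.617

P ∝ T⁴, so P₂/P₁ = (T₂/T₁)⁴ = (965.3/1089)⁴ = (0.886410)⁴ = 0.617.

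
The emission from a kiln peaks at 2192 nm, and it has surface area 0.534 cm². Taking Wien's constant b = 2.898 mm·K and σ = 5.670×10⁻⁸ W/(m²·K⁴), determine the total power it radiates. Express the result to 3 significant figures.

Wien's law: T = b/λ_max = 2.898×10⁻³/2.192×10⁻⁶ = 1322.08 K.
Area A = 0.534 cm² = 5.34×10⁻⁵ m².
Then P = σAT⁴ = 5.670×10⁻⁸×5.34×10⁻⁵×(1322.08)⁴ = 9.25 W.

P ≈ 9.25 W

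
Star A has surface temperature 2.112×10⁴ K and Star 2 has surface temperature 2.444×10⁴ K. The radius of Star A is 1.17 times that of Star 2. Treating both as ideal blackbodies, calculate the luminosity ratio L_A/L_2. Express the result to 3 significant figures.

L ∝ R²T⁴, so L_A/L_2 = (R_A/R_2)²(T_A/T_2)⁴ = (1.17)² × (2.112×10⁴/2.444×10⁴)⁴ = 1.3689 × 0.557662 = 0.763.

L_A/L_2 ≈ 0.763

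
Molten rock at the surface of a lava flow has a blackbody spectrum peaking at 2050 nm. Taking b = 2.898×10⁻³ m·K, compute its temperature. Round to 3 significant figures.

T ≈ 1.41×10³ K

Wien's law gives T = b/λ_max = (2.898×10⁻³ m·K)/(2.050×10⁻⁶ m) = 1.41×10³ K.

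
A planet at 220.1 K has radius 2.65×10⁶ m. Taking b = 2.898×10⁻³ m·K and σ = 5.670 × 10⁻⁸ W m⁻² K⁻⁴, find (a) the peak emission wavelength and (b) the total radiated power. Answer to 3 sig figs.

(a) λ_max = b/T = 2.898×10⁻³/220.1 = 1.317×10⁻⁵ m = 13.2 μm.
Surface area A = 4πR² = 4π(2.65×10⁶ m)² = 8.82473×10¹³ m².
(b) P = σAT⁴ = 5.670×10⁻⁸×8.82473×10¹³×(220.1)⁴ = 1.17×10¹⁶ W.

λ_max ≈ 13.2 μm; P ≈ 1.17×10¹⁶ W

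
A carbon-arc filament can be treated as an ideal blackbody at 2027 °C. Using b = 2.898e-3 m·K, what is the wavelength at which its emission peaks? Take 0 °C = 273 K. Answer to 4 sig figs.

λ_max ≈ 1.260 μm

T = 2027 °C + 273 = 2300 K.
Wien's displacement law: λ_max = b/T = (2.898×10⁻³ m·K)/(2300 K) = 1.2600×10⁻⁶ m.
That is 1.260 μm, in the infrared range.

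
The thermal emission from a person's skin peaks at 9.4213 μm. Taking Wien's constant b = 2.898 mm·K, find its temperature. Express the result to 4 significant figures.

T ≈ 307.6 K

Wien's law gives T = b/λ_max = (2.898×10⁻³ m·K)/(9.4213×10⁻⁶ m) = 307.6 K.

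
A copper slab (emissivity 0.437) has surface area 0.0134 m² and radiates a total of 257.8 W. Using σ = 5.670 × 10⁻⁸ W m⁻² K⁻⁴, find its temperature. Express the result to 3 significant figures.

T ≈ 939 K

Area A = 0.0134 m².
P = εσAT⁴ ⇒ T = (P/(εσA))^(1/4) = (257.8/(0.437×5.670×10⁻⁸×0.0134))^(1/4) = 939 K.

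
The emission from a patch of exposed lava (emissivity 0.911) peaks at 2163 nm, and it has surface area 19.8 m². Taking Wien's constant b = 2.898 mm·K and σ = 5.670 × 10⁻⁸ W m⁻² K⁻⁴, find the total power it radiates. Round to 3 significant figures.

P ≈ 3.30×10⁶ W

Wien's law: T = b/λ_max = 2.898×10⁻³/2.163×10⁻⁶ = 1339.81 K.
Area A = 19.8 m².
Then P = εσAT⁴ = 0.911×5.670×10⁻⁸×19.8×(1339.81)⁴ = 3.30×10⁶ W.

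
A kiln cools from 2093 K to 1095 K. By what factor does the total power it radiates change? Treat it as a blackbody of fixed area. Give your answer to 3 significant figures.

P₂/P₁ ≈ 0.0749

P ∝ T⁴, so P₂/P₁ = (T₂/T₁)⁴ = (1095/2093)⁴ = (0.523172)⁴ = 0.0749.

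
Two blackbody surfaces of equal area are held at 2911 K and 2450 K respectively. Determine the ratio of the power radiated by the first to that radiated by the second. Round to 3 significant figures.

P₁/P₂ ≈ 1.99

With equal areas, P₁/P₂ = (T₁/T₂)⁴ = (2911/2450)⁴ = 1.99.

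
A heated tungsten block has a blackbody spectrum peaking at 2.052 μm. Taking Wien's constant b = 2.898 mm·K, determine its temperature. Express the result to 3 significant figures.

Wien's law gives T = b/λ_max = (2.898×10⁻³ m·K)/(2.052×10⁻⁶ m) = 1.41×10³ K.

T ≈ 1.41×10³ K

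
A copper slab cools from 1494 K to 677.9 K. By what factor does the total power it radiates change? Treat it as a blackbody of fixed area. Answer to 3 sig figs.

P ∝ T⁴, so P₂/P₁ = (T₂/T₁)⁴ = (677.9/1494)⁴ = (0.453748)⁴ = 0.0424.

P₂/P₁ ≈ 0.0424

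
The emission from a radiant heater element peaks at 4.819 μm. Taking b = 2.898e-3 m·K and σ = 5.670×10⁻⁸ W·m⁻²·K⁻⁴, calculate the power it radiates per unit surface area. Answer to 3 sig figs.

Wien's law: T = b/λ_max = 2.898×10⁻³/4.819×10⁻⁶ = 601.370 K.
Then I = σT⁴ = 5.670×10⁻⁸×(601.370)⁴ = 7.42×10³ W/m².

I ≈ 7.42×10³ W/m²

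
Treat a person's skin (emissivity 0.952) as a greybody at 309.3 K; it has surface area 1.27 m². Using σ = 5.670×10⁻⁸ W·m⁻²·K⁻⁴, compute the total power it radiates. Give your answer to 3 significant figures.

Area A = 1.27 m².
P = εσAT⁴ = 0.952 × 5.670×10⁻⁸ × 1.27 × (309.3)⁴ = 627 W.

P ≈ 627 W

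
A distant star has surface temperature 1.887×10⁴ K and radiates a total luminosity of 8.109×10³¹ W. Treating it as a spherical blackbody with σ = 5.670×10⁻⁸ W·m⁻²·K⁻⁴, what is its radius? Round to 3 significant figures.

R ≈ 3.00×10¹⁰ m

L = 4πR²σT⁴ ⇒ R = √(L/(4πσT⁴)).
σT⁴ = 7.18904×10⁹ W/m², so R = √(8.109×10³¹/(4π×7.18904×10⁹)) = 3.00×10¹⁰ m.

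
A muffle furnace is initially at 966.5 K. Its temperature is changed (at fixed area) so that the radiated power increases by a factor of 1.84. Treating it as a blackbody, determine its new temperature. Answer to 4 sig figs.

P ∝ T⁴, so T₂/T₁ = (P₂/P₁)^(1/4) = (1.84)^(1/4) = 1.16467.
T₂ = 966.5 × 1.16467 = 1126 K.

T₂ ≈ 1126 K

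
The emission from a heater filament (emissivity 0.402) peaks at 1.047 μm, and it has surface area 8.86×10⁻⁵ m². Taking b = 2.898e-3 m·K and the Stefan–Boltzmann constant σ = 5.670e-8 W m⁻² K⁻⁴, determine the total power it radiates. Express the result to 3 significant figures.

P ≈ 119 W

Wien's law: T = b/λ_max = 2.898×10⁻³/1.047×10⁻⁶ = 2767.91 K.
Area A = 8.86×10⁻⁵ m².
Then P = εσAT⁴ = 0.402×5.670×10⁻⁸×8.86×10⁻⁵×(2767.91)⁴ = 119 W.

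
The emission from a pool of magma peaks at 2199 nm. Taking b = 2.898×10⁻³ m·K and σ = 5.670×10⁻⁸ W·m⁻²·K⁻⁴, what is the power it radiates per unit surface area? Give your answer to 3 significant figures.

I ≈ 1.71×10⁵ W/m²

Wien's law: T = b/λ_max = 2.898×10⁻³/2.199×10⁻⁶ = 1317.87 K.
Then I = σT⁴ = 5.670×10⁻⁸×(1317.87)⁴ = 1.71×10⁵ W/m².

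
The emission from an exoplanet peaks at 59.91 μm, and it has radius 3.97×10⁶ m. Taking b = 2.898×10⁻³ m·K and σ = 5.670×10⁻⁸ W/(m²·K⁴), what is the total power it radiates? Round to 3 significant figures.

Wien's law: T = b/λ_max = 2.898×10⁻³/5.991×10⁻⁵ = 48.3726 K.
Surface area A = 4πR² = 4π(3.97×10⁶ m)² = 1.98057×10¹⁴ m².
Then P = σAT⁴ = 5.670×10⁻⁸×1.98057×10¹⁴×(48.3726)⁴ = 6.15×10¹³ W.

P ≈ 6.15×10¹³ W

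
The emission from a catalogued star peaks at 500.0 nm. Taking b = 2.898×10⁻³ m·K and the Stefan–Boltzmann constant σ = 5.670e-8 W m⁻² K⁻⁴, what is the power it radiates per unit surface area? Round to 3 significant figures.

Wien's law: T = b/λ_max = 2.898×10⁻³/5.000×10⁻⁷ = 5796.00 K.
Then I = σT⁴ = 5.670×10⁻⁸×(5796.00)⁴ = 6.40×10⁷ W/m².

I ≈ 6.40×10⁷ W/m²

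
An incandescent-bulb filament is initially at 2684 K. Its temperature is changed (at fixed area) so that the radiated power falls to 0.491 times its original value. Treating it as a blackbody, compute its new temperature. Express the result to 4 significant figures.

P ∝ T⁴, so T₂/T₁ = (P₂/P₁)^(1/4) = (0.491)^(1/4) = 0.837087.
T₂ = 2684 × 0.837087 = 2247 K.

T₂ ≈ 2247 K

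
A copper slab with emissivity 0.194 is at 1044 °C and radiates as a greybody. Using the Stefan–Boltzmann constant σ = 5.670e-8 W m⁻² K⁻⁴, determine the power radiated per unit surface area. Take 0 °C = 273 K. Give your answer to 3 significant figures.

I ≈ 3.31×10⁴ W/m²

T = 1044 °C + 273 = 1317 K.
Stefan–Boltzmann: I = εσT⁴ = 0.194 × 5.670×10⁻⁸ × (1317)⁴ = 3.31×10⁴ W/m².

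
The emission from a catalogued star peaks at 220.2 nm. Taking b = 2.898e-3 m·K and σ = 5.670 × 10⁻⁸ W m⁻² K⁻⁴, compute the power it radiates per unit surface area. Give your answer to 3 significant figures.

I ≈ 1.70×10⁹ W/m²

Wien's law: T = b/λ_max = 2.898×10⁻³/2.202×10⁻⁷ = 13160.8 K.
Then I = σT⁴ = 5.670×10⁻⁸×(13160.8)⁴ = 1.70×10⁹ W/m².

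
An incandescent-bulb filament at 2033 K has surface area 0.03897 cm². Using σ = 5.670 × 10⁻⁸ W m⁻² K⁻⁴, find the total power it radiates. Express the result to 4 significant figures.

Area A = 0.03897 cm² = 3.897×10⁻⁶ m².
P = σAT⁴ = 5.670×10⁻⁸ × 3.897×10⁻⁶ × (2033)⁴ = 3.775 W.

P ≈ 3.775 W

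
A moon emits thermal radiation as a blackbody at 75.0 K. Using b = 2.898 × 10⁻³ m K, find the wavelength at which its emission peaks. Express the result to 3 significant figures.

Wien's displacement law: λ_max = b/T = (2.898×10⁻³ m·K)/(75.0 K) = 3.864×10⁻⁵ m.
That is 38.6 μm, in the infrared range.

λ_max ≈ 38.6 μm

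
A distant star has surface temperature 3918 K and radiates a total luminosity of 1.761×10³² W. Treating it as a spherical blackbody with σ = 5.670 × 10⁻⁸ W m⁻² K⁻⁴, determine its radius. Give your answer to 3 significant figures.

R ≈ 1.02×10¹² m

L = 4πR²σT⁴ ⇒ R = √(L/(4πσT⁴)).
σT⁴ = 1.33611×10⁷ W/m², so R = √(1.761×10³²/(4π×1.33611×10⁷)) = 1.02×10¹² m.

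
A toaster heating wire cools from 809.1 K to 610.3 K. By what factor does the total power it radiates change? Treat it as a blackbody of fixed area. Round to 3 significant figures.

P ∝ T⁴, so P₂/P₁ = (T₂/T₁)⁴ = (610.3/809.1)⁴ = (0.754295)⁴ = 0.324.

P₂/P₁ ≈ 0.324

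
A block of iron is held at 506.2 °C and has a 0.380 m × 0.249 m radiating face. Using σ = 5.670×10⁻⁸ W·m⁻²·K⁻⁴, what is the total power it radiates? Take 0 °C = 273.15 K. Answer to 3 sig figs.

P ≈ 1.98×10³ W

T = 506.2 °C + 273.15 = 779.35 K.
Area A = 0.380 × 0.249 = 0.09462 m².
P = σAT⁴ = 5.670×10⁻⁸ × 0.09462 × (779.35)⁴ = 1.98×10³ W.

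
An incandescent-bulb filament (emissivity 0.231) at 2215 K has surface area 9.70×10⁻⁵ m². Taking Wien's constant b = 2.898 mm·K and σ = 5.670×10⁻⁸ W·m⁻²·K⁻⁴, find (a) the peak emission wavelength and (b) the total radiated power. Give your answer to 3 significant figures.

λ_max ≈ 1.31 μm; P ≈ 30.6 W

(a) λ_max = b/T = 2.898×10⁻³/2215 = 1.308×10⁻⁶ m = 1.31 μm.
Area A = 9.70×10⁻⁵ m².
(b) P = εσAT⁴ = 0.231×5.670×10⁻⁸×9.70×10⁻⁵×(2215)⁴ = 30.6 W.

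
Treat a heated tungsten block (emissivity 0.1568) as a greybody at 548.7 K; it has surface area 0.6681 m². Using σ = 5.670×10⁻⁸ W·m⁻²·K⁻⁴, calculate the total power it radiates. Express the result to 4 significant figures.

Area A = 0.6681 m².
P = εσAT⁴ = 0.1568 × 5.670×10⁻⁸ × 0.6681 × (548.7)⁴ = 538.4 W.

P ≈ 538.4 W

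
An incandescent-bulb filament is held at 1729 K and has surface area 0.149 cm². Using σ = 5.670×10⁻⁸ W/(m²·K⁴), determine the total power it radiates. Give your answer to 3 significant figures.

P ≈ 7.55 W

Area A = 0.149 cm² = 1.49×10⁻⁵ m².
P = σAT⁴ = 5.670×10⁻⁸ × 1.49×10⁻⁵ × (1729)⁴ = 7.55 W.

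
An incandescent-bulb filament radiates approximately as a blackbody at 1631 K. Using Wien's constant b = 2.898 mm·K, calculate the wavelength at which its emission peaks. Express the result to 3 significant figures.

λ_max ≈ 1.78 μm

Wien's displacement law: λ_max = b/T = (2.898×10⁻³ m·K)/(1631 K) = 1.777×10⁻⁶ m.
That is 1.78 μm, in the infrared range.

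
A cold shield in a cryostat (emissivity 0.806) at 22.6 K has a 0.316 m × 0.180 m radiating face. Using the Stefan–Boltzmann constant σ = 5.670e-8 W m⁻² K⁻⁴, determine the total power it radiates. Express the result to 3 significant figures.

P ≈ 6.78×10⁻⁴ W

Area A = 0.316 × 0.180 = 0.05688 m².
P = εσAT⁴ = 0.806 × 5.670×10⁻⁸ × 0.05688 × (22.6)⁴ = 6.78×10⁻⁴ W.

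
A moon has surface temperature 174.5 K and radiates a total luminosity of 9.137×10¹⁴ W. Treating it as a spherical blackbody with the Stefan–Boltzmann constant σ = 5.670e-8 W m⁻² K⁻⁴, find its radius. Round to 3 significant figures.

L = 4πR²σT⁴ ⇒ R = √(L/(4πσT⁴)).
σT⁴ = 52.5732 W/m², so R = √(9.137×10¹⁴/(4π×52.5732)) = 1.18×10⁶ m.

R ≈ 1.18×10⁶ m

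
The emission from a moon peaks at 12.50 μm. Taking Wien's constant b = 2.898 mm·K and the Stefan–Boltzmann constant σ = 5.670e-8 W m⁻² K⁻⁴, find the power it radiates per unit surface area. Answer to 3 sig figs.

I ≈ 164 W/m²

Wien's law: T = b/λ_max = 2.898×10⁻³/1.250×10⁻⁵ = 231.840 K.
Then I = σT⁴ = 5.670×10⁻⁸×(231.840)⁴ = 164 W/m².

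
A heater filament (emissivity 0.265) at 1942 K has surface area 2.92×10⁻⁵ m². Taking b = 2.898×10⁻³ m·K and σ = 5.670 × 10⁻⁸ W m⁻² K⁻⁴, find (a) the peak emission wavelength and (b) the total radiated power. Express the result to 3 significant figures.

(a) λ_max = b/T = 2.898×10⁻³/1942 = 1.492×10⁻⁶ m = 1.49 μm.
Area A = 2.92×10⁻⁵ m².
(b) P = εσAT⁴ = 0.265×5.670×10⁻⁸×2.92×10⁻⁵×(1942)⁴ = 6.24 W.

λ_max ≈ 1.49 μm; P ≈ 6.24 W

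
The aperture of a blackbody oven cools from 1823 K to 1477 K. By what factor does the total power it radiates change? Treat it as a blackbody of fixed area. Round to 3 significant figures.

P ∝ T⁴, so P₂/P₁ = (T₂/T₁)⁴ = (1477/1823)⁴ = (0.810203)⁴ = 0.431.

P₂/P₁ ≈ 0.431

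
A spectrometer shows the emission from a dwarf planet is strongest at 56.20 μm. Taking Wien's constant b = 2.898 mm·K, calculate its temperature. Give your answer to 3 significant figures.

Wien's law gives T = b/λ_max = (2.898×10⁻³ m·K)/(5.620×10⁻⁵ m) = 51.6 K.

T ≈ 51.6 K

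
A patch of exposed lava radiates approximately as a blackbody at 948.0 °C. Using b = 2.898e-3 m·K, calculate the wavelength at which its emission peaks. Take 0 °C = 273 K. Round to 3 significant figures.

λ_max ≈ 2.37 μm

T = 948.0 °C + 273 = 1221.0 K.
Wien's displacement law: λ_max = b/T = (2.898×10⁻³ m·K)/(1221.0 K) = 2.373×10⁻⁶ m.
That is 2.37 μm, in the infrared range.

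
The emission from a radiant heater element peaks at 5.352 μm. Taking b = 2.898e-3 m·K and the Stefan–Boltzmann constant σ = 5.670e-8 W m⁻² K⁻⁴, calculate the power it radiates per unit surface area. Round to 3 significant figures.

I ≈ 4.87×10³ W/m²

Wien's law: T = b/λ_max = 2.898×10⁻³/5.352×10⁻⁶ = 541.480 K.
Then I = σT⁴ = 5.670×10⁻⁸×(541.480)⁴ = 4.87×10³ W/m².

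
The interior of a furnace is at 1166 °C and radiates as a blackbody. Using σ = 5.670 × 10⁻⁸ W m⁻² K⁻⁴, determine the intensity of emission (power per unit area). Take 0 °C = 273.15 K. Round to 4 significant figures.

T = 1166 °C + 273.15 = 1439.15 K.
Stefan–Boltzmann: I = σT⁴ = 5.670×10⁻⁸ × (1439.15)⁴ = 2.432×10⁵ W/m².

I ≈ 2.432×10⁵ W/m²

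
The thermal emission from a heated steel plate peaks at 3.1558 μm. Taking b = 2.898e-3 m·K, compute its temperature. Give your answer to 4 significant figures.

Wien's law gives T = b/λ_max = (2.898×10⁻³ m·K)/(3.1558×10⁻⁶ m) = 918.3 K.

T ≈ 918.3 K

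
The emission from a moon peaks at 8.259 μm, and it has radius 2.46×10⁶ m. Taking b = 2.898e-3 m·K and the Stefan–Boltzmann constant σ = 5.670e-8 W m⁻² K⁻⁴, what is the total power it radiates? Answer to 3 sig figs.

Wien's law: T = b/λ_max = 2.898×10⁻³/8.259×10⁻⁶ = 350.890 K.
Surface area A = 4πR² = 4π(2.46×10⁶ m)² = 7.60466×10¹³ m².
Then P = σAT⁴ = 5.670×10⁻⁸×7.60466×10¹³×(350.890)⁴ = 6.54×10¹⁶ W.

P ≈ 6.54×10¹⁶ W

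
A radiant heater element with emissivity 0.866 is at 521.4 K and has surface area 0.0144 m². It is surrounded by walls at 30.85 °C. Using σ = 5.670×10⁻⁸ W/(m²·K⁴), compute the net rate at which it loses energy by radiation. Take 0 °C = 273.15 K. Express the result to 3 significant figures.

Surroundings: T = 30.85 °C + 273.15 = 304.00 K.
Area A = 0.0144 m².
Net radiated power P_net = εσA(T⁴ − T₀⁴) = 0.866×5.670×10⁻⁸×0.0144×(521.4⁴ − 304.00⁴).
T⁴ − T₀⁴ = 7.39068×10¹⁰ − 8.54072×10⁹ = 6.53661×10¹⁰ K⁴, so P_net = 46.2 W.

Net loss ≈ 46.2 W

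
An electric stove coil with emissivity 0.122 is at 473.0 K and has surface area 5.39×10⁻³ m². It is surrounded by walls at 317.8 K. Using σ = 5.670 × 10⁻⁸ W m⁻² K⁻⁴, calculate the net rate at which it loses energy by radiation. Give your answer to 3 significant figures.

Net loss ≈ 1.49 W

Area A = 5.39×10⁻³ m².
Net radiated power P_net = εσA(T⁴ − T₀⁴) = 0.122×5.670×10⁻⁸×5.39×10⁻³×(473.0⁴ − 317.8⁴).
T⁴ − T₀⁴ = 5.00547×10¹⁰ − 1.02004×10¹⁰ = 3.98543×10¹⁰ K⁴, so P_net = 1.49 W.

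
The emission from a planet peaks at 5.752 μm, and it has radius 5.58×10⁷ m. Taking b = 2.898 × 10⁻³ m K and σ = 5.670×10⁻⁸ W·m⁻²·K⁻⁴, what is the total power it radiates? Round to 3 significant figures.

P ≈ 1.43×10²⁰ W

Wien's law: T = b/λ_max = 2.898×10⁻³/5.752×10⁻⁶ = 503.825 K.
Surface area A = 4πR² = 4π(5.58×10⁷ m)² = 3.91272×10¹⁶ m².
Then P = σAT⁴ = 5.670×10⁻⁸×3.91272×10¹⁶×(503.825)⁴ = 1.43×10²⁰ W.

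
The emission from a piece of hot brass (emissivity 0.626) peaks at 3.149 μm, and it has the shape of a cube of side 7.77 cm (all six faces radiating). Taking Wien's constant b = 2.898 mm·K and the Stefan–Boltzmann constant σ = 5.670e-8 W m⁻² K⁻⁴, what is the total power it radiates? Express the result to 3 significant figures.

P ≈ 922 W

Wien's law: T = b/λ_max = 2.898×10⁻³/3.149×10⁻⁶ = 920.292 K.
Area A = 6s² = 6×(0.0777 m)² = 0.0362237 m².
Then P = εσAT⁴ = 0.626×5.670×10⁻⁸×0.0362237×(920.292)⁴ = 922 W.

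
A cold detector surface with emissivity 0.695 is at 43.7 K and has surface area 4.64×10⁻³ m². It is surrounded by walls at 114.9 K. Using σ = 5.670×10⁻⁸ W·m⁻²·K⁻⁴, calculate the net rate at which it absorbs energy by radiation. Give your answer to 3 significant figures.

Area A = 4.64×10⁻³ m².
Net radiated power P_net = εσA(T⁴ − T₀⁴) = 0.695×5.670×10⁻⁸×4.64×10⁻³×(43.7⁴ − 114.9⁴).
T⁴ − T₀⁴ = 3.64692×10⁶ − 1.74293×10⁸ = -1.70646×10⁸ K⁴, so P_net = -0.0312 W — negative, meaning a net gain of 0.0312 W.

Net gain ≈ 0.0312 W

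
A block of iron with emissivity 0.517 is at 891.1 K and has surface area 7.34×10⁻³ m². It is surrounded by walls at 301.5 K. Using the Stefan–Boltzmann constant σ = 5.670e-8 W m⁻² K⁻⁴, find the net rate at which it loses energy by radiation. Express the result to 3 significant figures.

Net loss ≈ 134 W

Area A = 7.34×10⁻³ m².
Net radiated power P_net = εσA(T⁴ − T₀⁴) = 0.517×5.670×10⁻⁸×7.34×10⁻³×(891.1⁴ − 301.5⁴).
T⁴ − T₀⁴ = 6.30530×10¹¹ − 8.26322×10⁹ = 6.22267×10¹¹ K⁴, so P_net = 134 W.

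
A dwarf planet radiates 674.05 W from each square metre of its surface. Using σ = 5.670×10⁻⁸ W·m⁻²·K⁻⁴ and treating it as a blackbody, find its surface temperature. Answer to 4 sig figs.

I = σT⁴, so T = (I/σ)^(1/4) = (674.05/(5.670×10⁻⁸))^(1/4) = 330.2 K.

T ≈ 330.2 K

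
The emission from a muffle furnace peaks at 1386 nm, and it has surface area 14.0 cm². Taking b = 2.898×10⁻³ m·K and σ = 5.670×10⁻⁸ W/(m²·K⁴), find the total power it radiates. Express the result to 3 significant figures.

P ≈ 1.52×10³ W

Wien's law: T = b/λ_max = 2.898×10⁻³/1.386×10⁻⁶ = 2090.91 K.
Area A = 14.0 cm² = 1.40×10⁻³ m².
Then P = σAT⁴ = 5.670×10⁻⁸×1.40×10⁻³×(2090.91)⁴ = 1.52×10³ W.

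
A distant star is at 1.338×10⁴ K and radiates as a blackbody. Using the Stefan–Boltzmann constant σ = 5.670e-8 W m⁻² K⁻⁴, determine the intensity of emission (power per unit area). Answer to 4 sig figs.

I ≈ 1.817×10⁹ W/m²

Stefan–Boltzmann: I = σT⁴ = 5.670×10⁻⁸ × (1.338×10⁴)⁴ = 1.817×10⁹ W/m².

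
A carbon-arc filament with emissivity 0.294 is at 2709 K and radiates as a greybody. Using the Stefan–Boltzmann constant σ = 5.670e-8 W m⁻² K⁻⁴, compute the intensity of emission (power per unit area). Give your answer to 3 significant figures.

I ≈ 8.98×10⁵ W/m²

Stefan–Boltzmann: I = εσT⁴ = 0.294 × 5.670×10⁻⁸ × (2709)⁴ = 8.98×10⁵ W/m².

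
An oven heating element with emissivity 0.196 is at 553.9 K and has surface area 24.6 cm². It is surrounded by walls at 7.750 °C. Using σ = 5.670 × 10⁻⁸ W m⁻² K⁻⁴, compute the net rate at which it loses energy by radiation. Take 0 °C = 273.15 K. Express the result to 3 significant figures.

Surroundings: T = 7.750 °C + 273.15 = 280.900 K.
Area A = 24.6 cm² = 2.46×10⁻³ m².
Net radiated power P_net = εσA(T⁴ − T₀⁴) = 0.196×5.670×10⁻⁸×2.46×10⁻³×(553.9⁴ − 280.900⁴).
T⁴ − T₀⁴ = 9.41294×10¹⁰ − 6.22597×10⁹ = 8.79034×10¹⁰ K⁴, so P_net = 2.40 W.

Net loss ≈ 2.40 W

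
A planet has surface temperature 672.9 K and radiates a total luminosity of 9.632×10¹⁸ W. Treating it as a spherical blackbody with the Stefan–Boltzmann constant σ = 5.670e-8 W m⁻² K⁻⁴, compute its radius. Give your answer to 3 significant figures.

L = 4πR²σT⁴ ⇒ R = √(L/(4πσT⁴)).
σT⁴ = 11624.8 W/m², so R = √(9.632×10¹⁸/(4π×11624.8)) = 8.12×10⁶ m.

R ≈ 8.12×10⁶ m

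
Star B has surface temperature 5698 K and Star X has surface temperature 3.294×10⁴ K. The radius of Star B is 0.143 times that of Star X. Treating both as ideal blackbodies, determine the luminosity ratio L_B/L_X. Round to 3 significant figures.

L_B/L_X ≈ 1.83×10⁻⁵

L ∝ R²T⁴, so L_B/L_X = (R_B/R_X)²(T_B/T_X)⁴ = (0.143)² × (5698/3.294×10⁴)⁴ = 0.020449 × 8.95355×10⁻⁴ = 1.83×10⁻⁵.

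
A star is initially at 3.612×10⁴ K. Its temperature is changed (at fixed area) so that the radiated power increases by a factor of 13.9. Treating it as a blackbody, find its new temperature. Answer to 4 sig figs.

P ∝ T⁴, so T₂/T₁ = (P₂/P₁)^(1/4) = (13.9)^(1/4) = 1.93087.
T₂ = 3.612×10⁴ × 1.93087 = 6.974×10⁴ K.

T₂ ≈ 6.974×10⁴ K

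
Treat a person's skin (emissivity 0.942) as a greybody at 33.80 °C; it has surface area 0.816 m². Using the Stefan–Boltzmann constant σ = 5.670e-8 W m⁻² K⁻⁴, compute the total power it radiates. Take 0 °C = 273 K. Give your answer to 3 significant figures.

P ≈ 386 W

T = 33.80 °C + 273 = 306.80 K.
Area A = 0.816 m².
P = εσAT⁴ = 0.942 × 5.670×10⁻⁸ × 0.816 × (306.80)⁴ = 386 W.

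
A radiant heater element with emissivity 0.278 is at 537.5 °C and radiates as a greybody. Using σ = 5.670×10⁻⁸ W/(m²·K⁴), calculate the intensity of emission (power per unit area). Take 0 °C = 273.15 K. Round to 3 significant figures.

T = 537.5 °C + 273.15 = 810.65 K.
Stefan–Boltzmann: I = εσT⁴ = 0.278 × 5.670×10⁻⁸ × (810.65)⁴ = 6.81×10³ W/m².

I ≈ 6.81×10³ W/m²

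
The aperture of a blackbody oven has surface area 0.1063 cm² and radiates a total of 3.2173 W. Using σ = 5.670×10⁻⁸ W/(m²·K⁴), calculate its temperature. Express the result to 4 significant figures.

T ≈ 1520 K

Area A = 0.1063 cm² = 1.063×10⁻⁵ m².
P = σAT⁴ ⇒ T = (P/(σA))^(1/4) = (3.2173/(5.670×10⁻⁸×1.063×10⁻⁵))^(1/4) = 1520 K.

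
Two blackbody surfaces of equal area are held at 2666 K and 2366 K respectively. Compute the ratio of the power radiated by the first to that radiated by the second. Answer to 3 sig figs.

With equal areas, P₁/P₂ = (T₁/T₂)⁴ = (2666/2366)⁴ = 1.61.

P₁/P₂ ≈ 1.61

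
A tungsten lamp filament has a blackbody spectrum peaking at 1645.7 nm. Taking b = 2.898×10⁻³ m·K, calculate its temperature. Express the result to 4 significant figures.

Wien's law gives T = b/λ_max = (2.898×10⁻³ m·K)/(1.6457×10⁻⁶ m) = 1761 K.

T ≈ 1761 K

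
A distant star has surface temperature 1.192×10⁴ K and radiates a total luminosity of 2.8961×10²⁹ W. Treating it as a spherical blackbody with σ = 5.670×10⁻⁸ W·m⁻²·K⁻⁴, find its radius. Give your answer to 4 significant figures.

L = 4πR²σT⁴ ⇒ R = √(L/(4πσT⁴)).
σT⁴ = 1.14469×10⁹ W/m², so R = √(2.8961×10²⁹/(4π×1.14469×10⁹)) = 4.487×10⁹ m.

R ≈ 4.487×10⁹ m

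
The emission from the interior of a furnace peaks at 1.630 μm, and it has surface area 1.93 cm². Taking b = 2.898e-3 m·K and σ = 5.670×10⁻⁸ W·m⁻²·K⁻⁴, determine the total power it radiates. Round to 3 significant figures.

P ≈ 109 W

Wien's law: T = b/λ_max = 2.898×10⁻³/1.630×10⁻⁶ = 1777.91 K.
Area A = 1.93 cm² = 1.93×10⁻⁴ m².
Then P = σAT⁴ = 5.670×10⁻⁸×1.93×10⁻⁴×(1777.91)⁴ = 109 W.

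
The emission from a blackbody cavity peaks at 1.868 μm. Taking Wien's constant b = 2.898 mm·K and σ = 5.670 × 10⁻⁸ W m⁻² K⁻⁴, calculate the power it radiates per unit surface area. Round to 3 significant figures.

Wien's law: T = b/λ_max = 2.898×10⁻³/1.868×10⁻⁶ = 1551.39 K.
Then I = σT⁴ = 5.670×10⁻⁸×(1551.39)⁴ = 3.28×10⁵ W/m².

I ≈ 3.28×10⁵ W/m²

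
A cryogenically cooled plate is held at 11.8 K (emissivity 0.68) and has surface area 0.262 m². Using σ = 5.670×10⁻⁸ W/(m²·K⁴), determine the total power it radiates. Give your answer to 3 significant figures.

Area A = 0.262 m².
P = εσAT⁴ = 0.68 × 5.670×10⁻⁸ × 0.262 × (11.8)⁴ = 1.96×10⁻⁴ W.

P ≈ 1.96×10⁻⁴ W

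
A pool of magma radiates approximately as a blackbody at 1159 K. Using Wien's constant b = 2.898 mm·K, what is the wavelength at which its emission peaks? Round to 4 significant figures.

λ_max ≈ 2.500 μm

Wien's displacement law: λ_max = b/T = (2.898×10⁻³ m·K)/(1159 K) = 2.5004×10⁻⁶ m.
That is 2.500 μm, in the infrared range.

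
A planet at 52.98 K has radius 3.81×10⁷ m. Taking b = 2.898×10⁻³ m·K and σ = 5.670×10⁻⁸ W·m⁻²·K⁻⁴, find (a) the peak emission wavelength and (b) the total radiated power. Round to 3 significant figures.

(a) λ_max = b/T = 2.898×10⁻³/52.98 = 5.470×10⁻⁵ m = 54.7 μm.
Surface area A = 4πR² = 4π(3.81×10⁷ m)² = 1.82415×10¹⁶ m².
(b) P = σAT⁴ = 5.670×10⁻⁸×1.82415×10¹⁶×(52.98)⁴ = 8.15×10¹⁵ W.

λ_max ≈ 54.7 μm; P ≈ 8.15×10¹⁵ W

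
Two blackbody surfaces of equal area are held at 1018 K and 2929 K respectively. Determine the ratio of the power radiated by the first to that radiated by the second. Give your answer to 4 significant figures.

P₁/P₂ ≈ 0.01459

With equal areas, P₁/P₂ = (T₁/T₂)⁴ = (1018/2929)⁴ = 0.01459.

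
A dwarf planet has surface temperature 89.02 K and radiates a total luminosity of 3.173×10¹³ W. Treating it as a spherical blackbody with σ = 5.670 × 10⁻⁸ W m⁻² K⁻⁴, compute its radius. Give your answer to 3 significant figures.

R ≈ 8.42×10⁵ m

L = 4πR²σT⁴ ⇒ R = √(L/(4πσT⁴)).
σT⁴ = 3.56068 W/m², so R = √(3.173×10¹³/(4π×3.56068)) = 8.42×10⁵ m.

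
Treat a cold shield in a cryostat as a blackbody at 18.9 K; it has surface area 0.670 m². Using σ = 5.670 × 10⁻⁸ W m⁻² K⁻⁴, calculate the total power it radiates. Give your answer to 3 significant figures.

Area A = 0.670 m².
P = σAT⁴ = 5.670×10⁻⁸ × 0.670 × (18.9)⁴ = 4.85×10⁻³ W.

P ≈ 4.85×10⁻³ W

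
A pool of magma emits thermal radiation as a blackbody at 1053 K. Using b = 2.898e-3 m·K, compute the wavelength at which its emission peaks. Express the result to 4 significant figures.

Wien's displacement law: λ_max = b/T = (2.898×10⁻³ m·K)/(1053 K) = 2.7521×10⁻⁶ m.
That is 2.752 μm, in the infrared range.

λ_max ≈ 2.752 μm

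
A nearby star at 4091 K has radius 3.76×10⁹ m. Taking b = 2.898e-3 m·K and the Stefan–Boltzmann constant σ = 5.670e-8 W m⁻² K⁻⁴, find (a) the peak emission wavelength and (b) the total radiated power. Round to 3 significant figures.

λ_max ≈ 708 nm; P ≈ 2.82×10²⁷ W

(a) λ_max = b/T = 2.898×10⁻³/4091 = 7.084×10⁻⁷ m = 708 nm.
Surface area A = 4πR² = 4π(3.76×10⁹ m)² = 1.77658×10²⁰ m².
(b) P = σAT⁴ = 5.670×10⁻⁸×1.77658×10²⁰×(4091)⁴ = 2.82×10²⁷ W.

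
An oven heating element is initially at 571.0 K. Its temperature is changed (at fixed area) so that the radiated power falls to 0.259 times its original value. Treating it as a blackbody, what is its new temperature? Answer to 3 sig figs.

T₂ ≈ 407 K

P ∝ T⁴, so T₂/T₁ = (P₂/P₁)^(1/4) = (0.259)^(1/4) = 0.713387.
T₂ = 571.0 × 0.713387 = 407 K.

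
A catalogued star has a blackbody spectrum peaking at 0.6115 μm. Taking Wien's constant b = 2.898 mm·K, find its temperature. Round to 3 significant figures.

T ≈ 4.74×10³ K

Wien's law gives T = b/λ_max = (2.898×10⁻³ m·K)/(6.115×10⁻⁷ m) = 4.74×10³ K.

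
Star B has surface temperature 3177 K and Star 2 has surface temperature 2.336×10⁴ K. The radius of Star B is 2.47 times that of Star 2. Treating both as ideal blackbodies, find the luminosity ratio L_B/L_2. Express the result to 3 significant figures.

L ∝ R²T⁴, so L_B/L_2 = (R_B/R_2)²(T_B/T_2)⁴ = (2.47)² × (3177/2.336×10⁴)⁴ = 6.1009 × 3.42119×10⁻⁴ = 2.09×10⁻³.

L_B/L_2 ≈ 2.09×10⁻³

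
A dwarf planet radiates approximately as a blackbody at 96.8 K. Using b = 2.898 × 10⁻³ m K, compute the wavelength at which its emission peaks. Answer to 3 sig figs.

λ_max ≈ 29.9 μm

Wien's displacement law: λ_max = b/T = (2.898×10⁻³ m·K)/(96.8 K) = 2.994×10⁻⁵ m.
That is 29.9 μm, in the infrared range.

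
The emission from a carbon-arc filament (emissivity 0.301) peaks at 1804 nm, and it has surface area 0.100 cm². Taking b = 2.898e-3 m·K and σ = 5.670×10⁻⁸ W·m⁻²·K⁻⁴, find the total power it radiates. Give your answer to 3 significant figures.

Wien's law: T = b/λ_max = 2.898×10⁻³/1.804×10⁻⁶ = 1606.43 K.
Area A = 0.100 cm² = 1.00×10⁻⁵ m².
Then P = εσAT⁴ = 0.301×5.670×10⁻⁸×1.00×10⁻⁵×(1606.43)⁴ = 1.14 W.

P ≈ 1.14 W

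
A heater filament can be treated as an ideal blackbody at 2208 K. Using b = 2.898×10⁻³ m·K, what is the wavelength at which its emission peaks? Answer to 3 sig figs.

Wien's displacement law: λ_max = b/T = (2.898×10⁻³ m·K)/(2208 K) = 1.312×10⁻⁶ m.
That is 1.31 μm, in the infrared range.

λ_max ≈ 1.31 μm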